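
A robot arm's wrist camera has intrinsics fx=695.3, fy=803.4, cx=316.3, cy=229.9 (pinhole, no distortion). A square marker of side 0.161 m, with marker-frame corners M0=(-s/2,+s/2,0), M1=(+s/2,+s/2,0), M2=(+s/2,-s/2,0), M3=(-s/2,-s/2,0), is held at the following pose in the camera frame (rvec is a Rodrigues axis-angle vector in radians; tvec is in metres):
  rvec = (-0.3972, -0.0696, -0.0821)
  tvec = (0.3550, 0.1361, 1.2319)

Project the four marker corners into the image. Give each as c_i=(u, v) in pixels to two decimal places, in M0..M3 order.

c0=(480.75, 374.80) c1=(571.07, 366.09) c2=(550.45, 265.85) c3=(464.35, 273.05)

Intrinsics K: fx=695.3, fy=803.4, cx=316.3, cy=229.9
Marker side s = 0.161 m; corners in marker frame (Z=0):
  M0 = (-0.0805, +0.0805, 0)
  M1 = (+0.0805, +0.0805, 0)
  M2 = (+0.0805, -0.0805, 0)
  M3 = (-0.0805, -0.0805, 0)
rvec = (-0.3972, -0.0696, -0.0821), |rvec| = θ = 0.41152 rad = 23.579°
Rodrigues: sinθ=0.40001, 1−cosθ=0.08349; R = I + sinθ·[k]× + (1−cosθ)·[k]×²:
    [+0.99429 +0.09343 -0.05158]
    [-0.06617 +0.91890 +0.38890]
    [+0.08373 -0.38327 +0.91983]
t = (0.3550, 0.1361, 1.2319) m
M0: Pc = R·M0+t = (+0.28248, +0.21540, +1.19431); u = 695.3·(+0.28248)/1.19431 + 316.3 = 480.7544, v = 803.4·(+0.21540)/1.19431 + 229.9 = 374.7967
M1: Pc = R·M1+t = (+0.44256, +0.20474, +1.20779); u = 695.3·(+0.44256)/1.20779 + 316.3 = 571.0742, v = 803.4·(+0.20474)/1.20779 + 229.9 = 366.0926
M2: Pc = R·M2+t = (+0.42752, +0.05680, +1.26949); u = 695.3·(+0.42752)/1.26949 + 316.3 = 550.4517, v = 803.4·(+0.05680)/1.26949 + 229.9 = 265.8469
M3: Pc = R·M3+t = (+0.26744, +0.06746, +1.25601); u = 695.3·(+0.26744)/1.25601 + 316.3 = 464.3479, v = 803.4·(+0.06746)/1.25601 + 229.9 = 273.0475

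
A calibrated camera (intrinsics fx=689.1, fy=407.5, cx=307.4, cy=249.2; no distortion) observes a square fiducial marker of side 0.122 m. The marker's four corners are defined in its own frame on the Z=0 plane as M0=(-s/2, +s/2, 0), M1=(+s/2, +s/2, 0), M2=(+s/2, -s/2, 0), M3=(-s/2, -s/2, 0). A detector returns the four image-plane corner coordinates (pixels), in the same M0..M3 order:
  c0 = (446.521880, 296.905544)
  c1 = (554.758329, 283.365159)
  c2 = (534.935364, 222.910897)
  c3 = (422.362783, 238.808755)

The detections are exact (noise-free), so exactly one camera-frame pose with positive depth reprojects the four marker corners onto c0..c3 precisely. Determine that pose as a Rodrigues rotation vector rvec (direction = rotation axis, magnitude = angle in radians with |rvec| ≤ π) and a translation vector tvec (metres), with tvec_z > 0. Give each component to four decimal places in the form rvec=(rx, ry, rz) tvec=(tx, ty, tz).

Intrinsics K: fx=689.1, fy=407.5, cx=307.4, cy=249.2
Marker side s = 0.122 m; corners in marker frame (Z=0):
  M0 = (-0.0610, +0.0610, 0)
  M1 = (+0.0610, +0.0610, 0)
  M2 = (+0.0610, -0.0610, 0)
  M3 = (-0.0610, -0.0610, 0)
Detected image corners:
  c0 = (446.521880, 296.905544) px
  c1 = (554.758329, 283.365159) px
  c2 = (534.935364, 222.910897) px
  c3 = (422.362783, 238.808755) px
Planar DLT: solve 8×8 A·h = b for H (H[2,2]=1):
  H  [+789.75381 +361.00463 +489.10233]
  H  [-181.50731 +581.75317 +261.26929]
  H  [-0.23446 +0.36863 +1.00000]
B = K⁻¹H; ‖b₁‖=1.307798, ‖b₂‖=1.307798; λ = 2/(‖b₁‖+‖b₂‖) = 0.764644, sign → tz>0 ⇒ λ=+0.764644
r₁ = λ·B[:,0] = (+0.95631,-0.23095,-0.17928); r₂ = λ·B[:,1] = (+0.27484,+0.91925,+0.28187)
r₃ = r₁×r₂ = (+0.09970,-0.31883,+0.94255); SVD([r₁ r₂ r₃]) → R = UVᵀ:
  R  [+0.95631 +0.27484 +0.09970]
  R  [-0.23095 +0.91925 -0.31883]
  R  [-0.17928 +0.28187 +0.94255]
t = (+0.20162, +0.02265, +0.76464) m
tr R = 2.818106; θ = arccos((tr R − 1)/2) = 0.429790 rad = 24.625°
axis k = ((R−Rᵀ)₃₂, (R−Rᵀ)₁₃, (R−Rᵀ)₂₁) / (2 sinθ) = (+0.720809, +0.334765, -0.606932)
rvec = θ·k = (+0.309797, +0.143879, -0.260853)

rvec=(0.3098, 0.1439, -0.2609) tvec=(0.2016, 0.0226, 0.7646)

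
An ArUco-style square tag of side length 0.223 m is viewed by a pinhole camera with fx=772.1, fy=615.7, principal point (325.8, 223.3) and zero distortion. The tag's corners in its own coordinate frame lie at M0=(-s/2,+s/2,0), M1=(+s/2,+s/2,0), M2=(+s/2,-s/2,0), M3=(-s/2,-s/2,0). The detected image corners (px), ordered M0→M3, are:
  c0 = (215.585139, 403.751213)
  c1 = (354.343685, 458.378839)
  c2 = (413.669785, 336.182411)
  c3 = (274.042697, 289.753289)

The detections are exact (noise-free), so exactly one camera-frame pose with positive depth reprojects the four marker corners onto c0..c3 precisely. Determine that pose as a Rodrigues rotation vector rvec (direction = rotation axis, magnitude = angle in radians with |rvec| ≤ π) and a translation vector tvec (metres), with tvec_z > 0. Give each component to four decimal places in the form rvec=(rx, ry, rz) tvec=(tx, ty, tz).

Intrinsics K: fx=772.1, fy=615.7, cx=325.8, cy=223.3
Marker side s = 0.223 m; corners in marker frame (Z=0):
  M0 = (-0.1115, +0.1115, 0)
  M1 = (+0.1115, +0.1115, 0)
  M2 = (+0.1115, -0.1115, 0)
  M3 = (-0.1115, -0.1115, 0)
Detected image corners:
  c0 = (215.585139, 403.751213) px
  c1 = (354.343685, 458.378839) px
  c2 = (413.669785, 336.182411) px
  c3 = (274.042697, 289.753289) px
Planar DLT: solve 8×8 A·h = b for H (H[2,2]=1):
  H  [+538.13898 -291.64476 +312.57456]
  H  [+124.57304 +496.34778 +370.66708]
  H  [-0.27373 -0.08783 +1.00000]
B = K⁻¹H; ‖b₁‖=0.908858, ‖b₂‖=0.908858; λ = 2/(‖b₁‖+‖b₂‖) = 1.100281, sign → tz>0 ⇒ λ=+1.100281
r₁ = λ·B[:,0] = (+0.89396,+0.33185,-0.30118); r₂ = λ·B[:,1] = (-0.37483,+0.92204,-0.09664)
r₃ = r₁×r₂ = (+0.24563,+0.19928,+0.94866); SVD([r₁ r₂ r₃]) → R = UVᵀ:
  R  [+0.89396 -0.37483 +0.24563]
  R  [+0.33185 +0.92204 +0.19928]
  R  [-0.30118 -0.09664 +0.94866]
t = (-0.01885, +0.26335, +1.10028) m
tr R = 2.764663; θ = arccos((tr R − 1)/2) = 0.490002 rad = 28.075°
axis k = ((R−Rᵀ)₃₂, (R−Rᵀ)₁₃, (R−Rᵀ)₂₁) / (2 sinθ) = (-0.314392, +0.580935, +0.750781)
rvec = θ·k = (-0.154053, +0.284660, +0.367885)

rvec=(-0.1541, 0.2847, 0.3679) tvec=(-0.0188, 0.2634, 1.1003)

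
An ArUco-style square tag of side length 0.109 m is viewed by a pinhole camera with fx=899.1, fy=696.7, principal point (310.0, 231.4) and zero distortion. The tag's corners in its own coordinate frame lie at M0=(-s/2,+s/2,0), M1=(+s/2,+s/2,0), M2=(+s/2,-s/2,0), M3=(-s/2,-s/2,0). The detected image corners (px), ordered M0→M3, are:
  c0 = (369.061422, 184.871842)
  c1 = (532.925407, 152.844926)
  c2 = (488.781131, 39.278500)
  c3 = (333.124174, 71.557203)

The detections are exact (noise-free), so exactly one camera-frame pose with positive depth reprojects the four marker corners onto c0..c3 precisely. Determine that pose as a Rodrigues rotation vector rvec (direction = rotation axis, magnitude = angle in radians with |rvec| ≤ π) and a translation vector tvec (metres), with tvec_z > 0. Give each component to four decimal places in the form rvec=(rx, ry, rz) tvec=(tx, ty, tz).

Intrinsics K: fx=899.1, fy=696.7, cx=310.0, cy=231.4
Marker side s = 0.109 m; corners in marker frame (Z=0):
  M0 = (-0.0545, +0.0545, 0)
  M1 = (+0.0545, +0.0545, 0)
  M2 = (+0.0545, -0.0545, 0)
  M3 = (-0.0545, -0.0545, 0)
Detected image corners:
  c0 = (369.061422, 184.871842) px
  c1 = (532.925407, 152.844926) px
  c2 = (488.781131, 39.278500) px
  c3 = (333.124174, 71.557203) px
Planar DLT: solve 8×8 A·h = b for H (H[2,2]=1):
  H  [+1402.85456 +179.46260 +429.87237]
  H  [-311.12518 +991.91961 +110.91853]
  H  [-0.14373 -0.43527 +1.00000]
B = K⁻¹H; ‖b₁‖=1.664730, ‖b₂‖=1.664730; λ = 2/(‖b₁‖+‖b₂‖) = 0.600698, sign → tz>0 ⇒ λ=+0.600698
r₁ = λ·B[:,0] = (+0.96703,-0.23958,-0.08634); r₂ = λ·B[:,1] = (+0.21005,+0.94208,-0.26146)
r₃ = r₁×r₂ = (+0.14398,+0.23471,+0.96134); SVD([r₁ r₂ r₃]) → R = UVᵀ:
  R  [+0.96703 +0.21005 +0.14398]
  R  [-0.23958 +0.94208 +0.23471]
  R  [-0.08634 -0.26146 +0.96134]
t = (+0.08009, -0.10388, +0.60070) m
tr R = 2.870454; θ = arccos((tr R − 1)/2) = 0.361896 rad = 20.735°
axis k = ((R−Rᵀ)₃₂, (R−Rᵀ)₁₃, (R−Rᵀ)₂₁) / (2 sinθ) = (-0.700715, +0.325266, -0.634981)
rvec = θ·k = (-0.253586, +0.117712, -0.229797)

rvec=(-0.2536, 0.1177, -0.2298) tvec=(0.0801, -0.1039, 0.6007)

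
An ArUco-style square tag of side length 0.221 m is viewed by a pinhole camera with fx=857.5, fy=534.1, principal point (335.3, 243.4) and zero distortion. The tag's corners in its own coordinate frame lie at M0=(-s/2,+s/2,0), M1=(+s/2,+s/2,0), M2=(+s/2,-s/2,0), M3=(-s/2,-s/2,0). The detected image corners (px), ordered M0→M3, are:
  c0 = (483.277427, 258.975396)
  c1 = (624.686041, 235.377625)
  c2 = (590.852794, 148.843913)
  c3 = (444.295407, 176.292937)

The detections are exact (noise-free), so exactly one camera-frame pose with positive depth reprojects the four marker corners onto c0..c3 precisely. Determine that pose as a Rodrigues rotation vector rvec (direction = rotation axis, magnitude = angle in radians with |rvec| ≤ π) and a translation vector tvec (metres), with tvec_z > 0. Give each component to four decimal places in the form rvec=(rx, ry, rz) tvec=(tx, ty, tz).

rvec=(0.2907, 0.1524, -0.2989) tvec=(0.3033, -0.0912, 1.3023)

Intrinsics K: fx=857.5, fy=534.1, cx=335.3, cy=243.4
Marker side s = 0.221 m; corners in marker frame (Z=0):
  M0 = (-0.1105, +0.1105, 0)
  M1 = (+0.1105, +0.1105, 0)
  M2 = (+0.1105, -0.1105, 0)
  M3 = (-0.1105, -0.1105, 0)
Detected image corners:
  c0 = (483.277427, 258.975396) px
  c1 = (624.686041, 235.377625) px
  c2 = (590.852794, 148.843913) px
  c3 = (444.295407, 176.292937) px
Planar DLT: solve 8×8 A·h = b for H (H[2,2]=1):
  H  [+573.01831 +271.40355 +535.01609]
  H  [-145.21401 +423.41574 +206.00736]
  H  [-0.14602 +0.19873 +1.00000]
B = K⁻¹H; ‖b₁‖=0.767856, ‖b₂‖=0.767856; λ = 2/(‖b₁‖+‖b₂‖) = 1.302328, sign → tz>0 ⇒ λ=+1.302328
r₁ = λ·B[:,0] = (+0.94463,-0.26742,-0.19016); r₂ = λ·B[:,1] = (+0.31099,+0.91449,+0.25881)
r₃ = r₁×r₂ = (+0.10469,-0.30362,+0.94702); SVD([r₁ r₂ r₃]) → R = UVᵀ:
  R  [+0.94463 +0.31099 +0.10469]
  R  [-0.26742 +0.91449 -0.30362]
  R  [-0.19016 +0.25881 +0.94702]
t = (+0.30332, -0.09118, +1.30233) m
tr R = 2.806147; θ = arccos((tr R − 1)/2) = 0.443924 rad = 25.435°
axis k = ((R−Rᵀ)₃₂, (R−Rᵀ)₁₃, (R−Rᵀ)₂₁) / (2 sinθ) = (+0.654773, +0.343261, -0.673383)
rvec = θ·k = (+0.290669, +0.152382, -0.298930)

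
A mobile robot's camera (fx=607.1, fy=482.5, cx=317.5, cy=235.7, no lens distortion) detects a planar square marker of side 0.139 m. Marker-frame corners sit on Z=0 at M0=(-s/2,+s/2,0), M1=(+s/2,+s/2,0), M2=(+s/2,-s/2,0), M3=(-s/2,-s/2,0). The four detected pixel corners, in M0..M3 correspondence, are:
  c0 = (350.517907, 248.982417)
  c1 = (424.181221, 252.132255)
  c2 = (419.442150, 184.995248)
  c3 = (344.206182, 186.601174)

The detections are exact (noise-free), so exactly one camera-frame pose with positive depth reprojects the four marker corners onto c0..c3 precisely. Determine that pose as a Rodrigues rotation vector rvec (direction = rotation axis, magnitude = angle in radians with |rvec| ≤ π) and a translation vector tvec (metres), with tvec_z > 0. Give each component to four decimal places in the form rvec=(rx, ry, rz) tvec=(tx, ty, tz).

rvec=(0.2170, 0.5735, -0.0303) tvec=(0.1105, -0.0362, 1.0203)

Intrinsics K: fx=607.1, fy=482.5, cx=317.5, cy=235.7
Marker side s = 0.139 m; corners in marker frame (Z=0):
  M0 = (-0.0695, +0.0695, 0)
  M1 = (+0.0695, +0.0695, 0)
  M2 = (+0.0695, -0.0695, 0)
  M3 = (-0.0695, -0.0695, 0)
Detected image corners:
  c0 = (350.517907, 248.982417) px
  c1 = (424.181221, 252.132255) px
  c2 = (419.442150, 184.995248) px
  c3 = (344.206182, 186.601174) px
Planar DLT: solve 8×8 A·h = b for H (H[2,2]=1):
  H  [+331.46804 +113.55012 +383.25085]
  H  [-109.98618 +507.01029 +218.59415]
  H  [-0.53061 +0.19135 +1.00000]
B = K⁻¹H; ‖b₁‖=0.980127, ‖b₂‖=0.980127; λ = 2/(‖b₁‖+‖b₂‖) = 1.020276, sign → tz>0 ⇒ λ=+1.020276
r₁ = λ·B[:,0] = (+0.84018,+0.03188,-0.54137); r₂ = λ·B[:,1] = (+0.08873,+0.97674,+0.19523)
r₃ = r₁×r₂ = (+0.53500,-0.21206,+0.81781); SVD([r₁ r₂ r₃]) → R = UVᵀ:
  R  [+0.84018 +0.08873 +0.53500]
  R  [+0.03188 +0.97674 -0.21206]
  R  [-0.54137 +0.19523 +0.81781]
t = (+0.11050, -0.03617, +1.02028) m
tr R = 2.634721; θ = arccos((tr R − 1)/2) = 0.613981 rad = 35.179°
axis k = ((R−Rᵀ)₃₂, (R−Rᵀ)₁₃, (R−Rᵀ)₂₁) / (2 sinθ) = (+0.353475, +0.934142, -0.049333)
rvec = θ·k = (+0.217027, +0.573546, -0.030290)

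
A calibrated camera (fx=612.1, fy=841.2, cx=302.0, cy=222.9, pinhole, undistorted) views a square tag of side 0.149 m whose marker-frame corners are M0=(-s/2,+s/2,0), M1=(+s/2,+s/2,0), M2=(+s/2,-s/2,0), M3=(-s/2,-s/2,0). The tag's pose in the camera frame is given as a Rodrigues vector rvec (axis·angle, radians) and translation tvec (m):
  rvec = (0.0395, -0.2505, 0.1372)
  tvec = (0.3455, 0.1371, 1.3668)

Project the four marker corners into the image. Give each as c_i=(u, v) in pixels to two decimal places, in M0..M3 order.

c0=(421.52, 348.24) c1=(481.40, 356.66) c2=(491.07, 267.32) c3=(431.31, 256.41)

Intrinsics K: fx=612.1, fy=841.2, cx=302.0, cy=222.9
Marker side s = 0.149 m; corners in marker frame (Z=0):
  M0 = (-0.0745, +0.0745, 0)
  M1 = (+0.0745, +0.0745, 0)
  M2 = (+0.0745, -0.0745, 0)
  M3 = (-0.0745, -0.0745, 0)
rvec = (0.0395, -0.2505, 0.1372), |rvec| = θ = 0.28833 rad = 16.520°
Rodrigues: sinθ=0.28435, 1−cosθ=0.04128; R = I + sinθ·[k]× + (1−cosθ)·[k]×²:
    [+0.95949 -0.14022 -0.24435]
    [+0.13039 +0.98988 -0.05602]
    [+0.24973 +0.02189 +0.96807]
t = (0.3455, 0.1371, 1.3668) m
M0: Pc = R·M0+t = (+0.26357, +0.20113, +1.34983); u = 612.1·(+0.26357)/1.34983 + 302.0 = 421.5206, v = 841.2·(+0.20113)/1.34983 + 222.9 = 348.2435
M1: Pc = R·M1+t = (+0.40654, +0.22056, +1.38704); u = 612.1·(+0.40654)/1.38704 + 302.0 = 481.4046, v = 841.2·(+0.22056)/1.38704 + 222.9 = 356.6639
M2: Pc = R·M2+t = (+0.42743, +0.07307, +1.38377); u = 612.1·(+0.42743)/1.38377 + 302.0 = 491.0692, v = 841.2·(+0.07307)/1.38377 + 222.9 = 267.3185
M3: Pc = R·M3+t = (+0.28446, +0.05364, +1.34656); u = 612.1·(+0.28446)/1.34656 + 302.0 = 431.3072, v = 841.2·(+0.05364)/1.34656 + 222.9 = 256.4088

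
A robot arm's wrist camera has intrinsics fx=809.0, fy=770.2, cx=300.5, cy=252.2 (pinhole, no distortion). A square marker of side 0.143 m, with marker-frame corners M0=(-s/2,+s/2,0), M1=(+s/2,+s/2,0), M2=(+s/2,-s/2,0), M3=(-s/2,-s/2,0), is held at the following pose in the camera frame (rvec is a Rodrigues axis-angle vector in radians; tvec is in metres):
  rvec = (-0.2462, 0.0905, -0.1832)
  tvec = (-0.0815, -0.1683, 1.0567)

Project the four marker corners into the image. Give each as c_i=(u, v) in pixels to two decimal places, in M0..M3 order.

c0=(192.41, 188.38) c1=(300.97, 167.43) c2=(282.68, 72.13) c3=(177.87, 93.22)

Intrinsics K: fx=809.0, fy=770.2, cx=300.5, cy=252.2
Marker side s = 0.143 m; corners in marker frame (Z=0):
  M0 = (-0.0715, +0.0715, 0)
  M1 = (+0.0715, +0.0715, 0)
  M2 = (+0.0715, -0.0715, 0)
  M3 = (-0.0715, -0.0715, 0)
rvec = (-0.2462, 0.0905, -0.1832), |rvec| = θ = 0.31995 rad = 18.332°
Rodrigues: sinθ=0.31452, 1−cosθ=0.05075; R = I + sinθ·[k]× + (1−cosθ)·[k]×²:
    [+0.97930 +0.16904 +0.11132]
    [-0.19114 +0.95331 +0.23380]
    [-0.06660 -0.25024 +0.96589]
t = (-0.0815, -0.1683, 1.0567) m
M0: Pc = R·M0+t = (-0.13943, -0.08647, +1.04357); u = 809.0·(-0.13943)/1.04357 + 300.5 = 192.4080, v = 770.2·(-0.08647)/1.04357 + 252.2 = 188.3799
M1: Pc = R·M1+t = (+0.00061, -0.11380, +1.03405); u = 809.0·(+0.00061)/1.03405 + 300.5 = 300.9747, v = 770.2·(-0.11380)/1.03405 + 252.2 = 167.4337
M2: Pc = R·M2+t = (-0.02357, -0.25013, +1.06983); u = 809.0·(-0.02357)/1.06983 + 300.5 = 282.6790, v = 770.2·(-0.25013)/1.06983 + 252.2 = 72.1260
M3: Pc = R·M3+t = (-0.16361, -0.22280, +1.07935); u = 809.0·(-0.16361)/1.07935 + 300.5 = 177.8731, v = 770.2·(-0.22280)/1.07935 + 252.2 = 93.2187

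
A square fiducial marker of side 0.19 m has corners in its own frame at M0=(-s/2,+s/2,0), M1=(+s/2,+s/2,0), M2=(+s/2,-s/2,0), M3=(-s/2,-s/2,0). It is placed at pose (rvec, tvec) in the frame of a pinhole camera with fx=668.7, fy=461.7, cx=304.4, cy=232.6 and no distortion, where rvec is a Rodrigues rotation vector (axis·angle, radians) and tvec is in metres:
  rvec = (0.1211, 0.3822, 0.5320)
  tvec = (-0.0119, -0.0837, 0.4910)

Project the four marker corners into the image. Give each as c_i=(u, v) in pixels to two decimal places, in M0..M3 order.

c0=(141.42, 188.85) c1=(330.43, 277.48) c2=(468.77, 110.88) c3=(247.77, 35.61)

Intrinsics K: fx=668.7, fy=461.7, cx=304.4, cy=232.6
Marker side s = 0.19 m; corners in marker frame (Z=0):
  M0 = (-0.0950, +0.0950, 0)
  M1 = (+0.0950, +0.0950, 0)
  M2 = (+0.0950, -0.0950, 0)
  M3 = (-0.0950, -0.0950, 0)
rvec = (0.1211, 0.3822, 0.5320), |rvec| = θ = 0.66616 rad = 38.168°
Rodrigues: sinθ=0.61797, 1−cosθ=0.21380; R = I + sinθ·[k]× + (1−cosθ)·[k]×²:
    [+0.79327 -0.47122 +0.38559]
    [+0.51582 +0.85658 -0.01438]
    [-0.32351 +0.21030 +0.92256]
t = (-0.0119, -0.0837, 0.4910) m
M0: Pc = R·M0+t = (-0.13203, -0.05133, +0.54171); u = 668.7·(-0.13203)/0.54171 + 304.4 = 141.4245, v = 461.7·(-0.05133)/0.54171 + 232.6 = 188.8537
M1: Pc = R·M1+t = (+0.01869, +0.04668, +0.48024); u = 668.7·(+0.01869)/0.48024 + 304.4 = 330.4308, v = 461.7·(+0.04668)/0.48024 + 232.6 = 277.4750
M2: Pc = R·M2+t = (+0.10823, -0.11607, +0.44029); u = 668.7·(+0.10823)/0.44029 + 304.4 = 468.7716, v = 461.7·(-0.11607)/0.44029 + 232.6 = 110.8826
M3: Pc = R·M3+t = (-0.04249, -0.21408, +0.50176); u = 668.7·(-0.04249)/0.50176 + 304.4 = 247.7664, v = 461.7·(-0.21408)/0.50176 + 232.6 = 35.6124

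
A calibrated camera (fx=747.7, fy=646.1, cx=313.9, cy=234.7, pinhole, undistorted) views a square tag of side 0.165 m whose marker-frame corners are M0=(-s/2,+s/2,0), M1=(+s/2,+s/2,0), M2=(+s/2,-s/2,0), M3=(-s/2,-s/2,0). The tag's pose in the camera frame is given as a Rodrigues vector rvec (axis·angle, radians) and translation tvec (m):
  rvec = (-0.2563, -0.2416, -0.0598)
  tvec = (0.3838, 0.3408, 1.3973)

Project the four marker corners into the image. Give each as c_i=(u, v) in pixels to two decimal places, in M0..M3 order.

c0=(485.35, 435.99) c1=(566.00, 428.05) c2=(551.29, 351.03) c3=(472.55, 356.51)

Intrinsics K: fx=747.7, fy=646.1, cx=313.9, cy=234.7
Marker side s = 0.165 m; corners in marker frame (Z=0):
  M0 = (-0.0825, +0.0825, 0)
  M1 = (+0.0825, +0.0825, 0)
  M2 = (+0.0825, -0.0825, 0)
  M3 = (-0.0825, -0.0825, 0)
rvec = (-0.2563, -0.2416, -0.0598), |rvec| = θ = 0.35726 rad = 20.470°
Rodrigues: sinθ=0.34971, 1−cosθ=0.06314; R = I + sinθ·[k]× + (1−cosθ)·[k]×²:
    [+0.96935 +0.08917 -0.22891]
    [-0.02790 +0.96573 +0.25803]
    [+0.24408 -0.24374 +0.93863]
t = (0.3838, 0.3408, 1.3973) m
M0: Pc = R·M0+t = (+0.31118, +0.42278, +1.35706); u = 747.7·(+0.31118)/1.35706 + 313.9 = 485.3541, v = 646.1·(+0.42278)/1.35706 + 234.7 = 435.9850
M1: Pc = R·M1+t = (+0.47113, +0.41817, +1.39733); u = 747.7·(+0.47113)/1.39733 + 313.9 = 565.9973, v = 646.1·(+0.41817)/1.39733 + 234.7 = 428.0550
M2: Pc = R·M2+t = (+0.45642, +0.25882, +1.43754); u = 747.7·(+0.45642)/1.43754 + 313.9 = 551.2921, v = 646.1·(+0.25882)/1.43754 + 234.7 = 351.0281
M3: Pc = R·M3+t = (+0.29647, +0.26343, +1.39727); u = 747.7·(+0.29647)/1.39727 + 313.9 = 472.5462, v = 646.1·(+0.26343)/1.39727 + 234.7 = 356.5098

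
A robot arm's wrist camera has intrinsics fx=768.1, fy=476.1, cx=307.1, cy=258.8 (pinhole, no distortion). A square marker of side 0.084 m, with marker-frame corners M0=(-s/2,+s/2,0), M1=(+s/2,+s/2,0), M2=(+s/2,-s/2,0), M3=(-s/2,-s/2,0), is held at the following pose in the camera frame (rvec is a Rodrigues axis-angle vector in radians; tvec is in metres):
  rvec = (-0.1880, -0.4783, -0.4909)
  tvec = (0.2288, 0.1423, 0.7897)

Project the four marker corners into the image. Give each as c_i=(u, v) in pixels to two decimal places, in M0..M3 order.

c0=(524.44, 380.39) c1=(575.42, 354.09) c2=(534.55, 310.80) c3=(481.75, 334.65)

Intrinsics K: fx=768.1, fy=476.1, cx=307.1, cy=258.8
Marker side s = 0.084 m; corners in marker frame (Z=0):
  M0 = (-0.0420, +0.0420, 0)
  M1 = (+0.0420, +0.0420, 0)
  M2 = (+0.0420, -0.0420, 0)
  M3 = (-0.0420, -0.0420, 0)
rvec = (-0.1880, -0.4783, -0.4909), |rvec| = θ = 0.71070 rad = 40.720°
Rodrigues: sinθ=0.65237, 1−cosθ=0.24210; R = I + sinθ·[k]× + (1−cosθ)·[k]×²:
    [+0.77484 +0.49371 -0.39481]
    [-0.40751 +0.86756 +0.28511]
    [+0.48327 -0.06003 +0.87341]
t = (0.2288, 0.1423, 0.7897) m
M0: Pc = R·M0+t = (+0.21699, +0.19585, +0.76688); u = 768.1·(+0.21699)/0.76688 + 307.1 = 524.4370, v = 476.1·(+0.19585)/0.76688 + 258.8 = 380.3904
M1: Pc = R·M1+t = (+0.28208, +0.16162, +0.80748); u = 768.1·(+0.28208)/0.80748 + 307.1 = 575.4236, v = 476.1·(+0.16162)/0.80748 + 258.8 = 354.0947
M2: Pc = R·M2+t = (+0.24061, +0.08875, +0.81252); u = 768.1·(+0.24061)/0.81252 + 307.1 = 534.5543, v = 476.1·(+0.08875)/0.81252 + 258.8 = 310.8021
M3: Pc = R·M3+t = (+0.17552, +0.12298, +0.77192); u = 768.1·(+0.17552)/0.77192 + 307.1 = 481.7515, v = 476.1·(+0.12298)/0.77192 + 258.8 = 334.6492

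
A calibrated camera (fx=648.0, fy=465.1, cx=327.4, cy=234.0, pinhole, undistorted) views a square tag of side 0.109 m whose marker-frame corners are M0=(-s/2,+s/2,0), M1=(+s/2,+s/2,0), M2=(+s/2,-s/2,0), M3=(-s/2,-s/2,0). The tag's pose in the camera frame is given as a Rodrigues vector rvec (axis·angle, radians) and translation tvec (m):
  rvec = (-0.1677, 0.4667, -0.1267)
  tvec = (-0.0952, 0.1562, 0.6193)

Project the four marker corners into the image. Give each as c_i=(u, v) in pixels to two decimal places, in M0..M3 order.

c0=(185.11, 394.40) c1=(280.44, 393.61) c2=(272.36, 306.30) c3=(180.64, 313.42)

Intrinsics K: fx=648.0, fy=465.1, cx=327.4, cy=234.0
Marker side s = 0.109 m; corners in marker frame (Z=0):
  M0 = (-0.0545, +0.0545, 0)
  M1 = (+0.0545, +0.0545, 0)
  M2 = (+0.0545, -0.0545, 0)
  M3 = (-0.0545, -0.0545, 0)
rvec = (-0.1677, 0.4667, -0.1267), |rvec| = θ = 0.51184 rad = 29.327°
Rodrigues: sinθ=0.48979, 1−cosθ=0.12816; R = I + sinθ·[k]× + (1−cosθ)·[k]×²:
    [+0.88560 +0.08295 +0.45698]
    [-0.15953 +0.97839 +0.13155]
    [-0.43619 -0.18940 +0.87970]
t = (-0.0952, 0.1562, 0.6193) m
M0: Pc = R·M0+t = (-0.13894, +0.21822, +0.63275); u = 648.0·(-0.13894)/0.63275 + 327.4 = 185.1072, v = 465.1·(+0.21822)/0.63275 + 234.0 = 394.3989
M1: Pc = R·M1+t = (-0.04241, +0.20083, +0.58521); u = 648.0·(-0.04241)/0.58521 + 327.4 = 280.4350, v = 465.1·(+0.20083)/0.58521 + 234.0 = 393.6109
M2: Pc = R·M2+t = (-0.05146, +0.09418, +0.60585); u = 648.0·(-0.05146)/0.60585 + 327.4 = 272.3643, v = 465.1·(+0.09418)/0.60585 + 234.0 = 306.3031
M3: Pc = R·M3+t = (-0.14799, +0.11157, +0.65339); u = 648.0·(-0.14799)/0.65339 + 327.4 = 180.6357, v = 465.1·(+0.11157)/0.65339 + 234.0 = 313.4192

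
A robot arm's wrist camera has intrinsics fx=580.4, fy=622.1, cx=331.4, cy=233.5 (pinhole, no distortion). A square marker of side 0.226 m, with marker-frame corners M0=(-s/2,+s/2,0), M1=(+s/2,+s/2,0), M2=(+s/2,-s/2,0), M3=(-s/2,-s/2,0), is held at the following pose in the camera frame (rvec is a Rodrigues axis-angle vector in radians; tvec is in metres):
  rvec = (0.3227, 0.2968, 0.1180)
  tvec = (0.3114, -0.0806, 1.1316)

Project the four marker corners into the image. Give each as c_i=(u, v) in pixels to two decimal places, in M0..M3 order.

Intrinsics K: fx=580.4, fy=622.1, cx=331.4, cy=233.5
Marker side s = 0.226 m; corners in marker frame (Z=0):
  M0 = (-0.1130, +0.1130, 0)
  M1 = (+0.1130, +0.1130, 0)
  M2 = (+0.1130, -0.1130, 0)
  M3 = (-0.1130, -0.1130, 0)
rvec = (0.3227, 0.2968, 0.1180), |rvec| = θ = 0.45404 rad = 26.014°
Rodrigues: sinθ=0.43860, 1−cosθ=0.10132; R = I + sinθ·[k]× + (1−cosθ)·[k]×²:
    [+0.94986 -0.06692 +0.30542]
    [+0.16106 +0.94198 -0.29451]
    [-0.26799 +0.32894 +0.90553]
t = (0.3114, -0.0806, 1.1316) m
M0: Pc = R·M0+t = (+0.19650, +0.00764, +1.19905); u = 580.4·(+0.19650)/1.19905 + 331.4 = 426.5175, v = 622.1·(+0.00764)/1.19905 + 233.5 = 237.4658
M1: Pc = R·M1+t = (+0.41117, +0.04404, +1.13849); u = 580.4·(+0.41117)/1.13849 + 331.4 = 541.0158, v = 622.1·(+0.04404)/1.13849 + 233.5 = 257.5663
M2: Pc = R·M2+t = (+0.42630, -0.16884, +1.06415); u = 580.4·(+0.42630)/1.06415 + 331.4 = 563.9076, v = 622.1·(-0.16884)/1.06415 + 233.5 = 134.7939
M3: Pc = R·M3+t = (+0.21163, -0.20524, +1.12471); u = 580.4·(+0.21163)/1.12471 + 331.4 = 440.6085, v = 622.1·(-0.20524)/1.12471 + 233.5 = 119.9762

c0=(426.52, 237.47) c1=(541.02, 257.57) c2=(563.91, 134.79) c3=(440.61, 119.98)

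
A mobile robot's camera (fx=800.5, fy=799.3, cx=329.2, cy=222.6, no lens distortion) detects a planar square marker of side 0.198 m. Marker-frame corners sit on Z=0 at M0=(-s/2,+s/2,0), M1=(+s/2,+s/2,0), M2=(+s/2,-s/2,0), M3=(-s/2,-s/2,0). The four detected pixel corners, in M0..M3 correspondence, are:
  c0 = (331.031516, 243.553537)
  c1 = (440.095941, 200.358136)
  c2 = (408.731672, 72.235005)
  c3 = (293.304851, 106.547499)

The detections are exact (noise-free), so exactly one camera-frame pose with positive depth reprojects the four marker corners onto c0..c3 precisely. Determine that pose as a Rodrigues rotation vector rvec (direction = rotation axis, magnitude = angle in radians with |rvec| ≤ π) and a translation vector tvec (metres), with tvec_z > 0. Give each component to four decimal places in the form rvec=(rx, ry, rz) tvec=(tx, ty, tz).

Intrinsics K: fx=800.5, fy=799.3, cx=329.2, cy=222.6
Marker side s = 0.198 m; corners in marker frame (Z=0):
  M0 = (-0.0990, +0.0990, 0)
  M1 = (+0.0990, +0.0990, 0)
  M2 = (+0.0990, -0.0990, 0)
  M3 = (-0.0990, -0.0990, 0)
Detected image corners:
  c0 = (331.031516, 243.553537) px
  c1 = (440.095941, 200.358136) px
  c2 = (408.731672, 72.235005) px
  c3 = (293.304851, 106.547499) px
Planar DLT: solve 8×8 A·h = b for H (H[2,2]=1):
  H  [+709.25987 +235.39289 +370.72846]
  H  [-135.81016 +694.66919 +156.02705]
  H  [+0.38727 +0.16709 +1.00000]
B = K⁻¹H; ‖b₁‖=0.869086, ‖b₂‖=0.869086; λ = 2/(‖b₁‖+‖b₂‖) = 1.150635, sign → tz>0 ⇒ λ=+1.150635
r₁ = λ·B[:,0] = (+0.83623,-0.31960,+0.44561); r₂ = λ·B[:,1] = (+0.25929,+0.94647,+0.19226)
r₃ = r₁×r₂ = (-0.48320,-0.04523,+0.87434); SVD([r₁ r₂ r₃]) → R = UVᵀ:
  R  [+0.83623 +0.25929 -0.48320]
  R  [-0.31960 +0.94647 -0.04523]
  R  [+0.44561 +0.19226 +0.87434]
t = (+0.05969, -0.09584, +1.15063) m
tr R = 2.657045; θ = arccos((tr R − 1)/2) = 0.594333 rad = 34.053°
axis k = ((R−Rᵀ)₃₂, (R−Rᵀ)₁₃, (R−Rᵀ)₂₁) / (2 sinθ) = (+0.212059, -0.829359, -0.516909)
rvec = θ·k = (+0.126034, -0.492915, -0.307216)

rvec=(0.1260, -0.4929, -0.3072) tvec=(0.0597, -0.0958, 1.1506)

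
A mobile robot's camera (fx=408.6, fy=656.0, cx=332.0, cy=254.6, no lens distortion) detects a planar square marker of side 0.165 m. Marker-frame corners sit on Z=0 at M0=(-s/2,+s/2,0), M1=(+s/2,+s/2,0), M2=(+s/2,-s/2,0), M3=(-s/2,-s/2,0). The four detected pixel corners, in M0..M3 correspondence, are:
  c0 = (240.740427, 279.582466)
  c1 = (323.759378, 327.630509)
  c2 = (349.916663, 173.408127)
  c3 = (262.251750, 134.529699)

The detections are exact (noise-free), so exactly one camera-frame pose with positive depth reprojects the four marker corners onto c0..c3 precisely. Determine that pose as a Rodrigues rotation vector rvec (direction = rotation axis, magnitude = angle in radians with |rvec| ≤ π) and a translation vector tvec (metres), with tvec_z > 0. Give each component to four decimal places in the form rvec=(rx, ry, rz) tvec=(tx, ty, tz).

Intrinsics K: fx=408.6, fy=656.0, cx=332.0, cy=254.6
Marker side s = 0.165 m; corners in marker frame (Z=0):
  M0 = (-0.0825, +0.0825, 0)
  M1 = (+0.0825, +0.0825, 0)
  M2 = (+0.0825, -0.0825, 0)
  M3 = (-0.0825, -0.0825, 0)
Detected image corners:
  c0 = (240.740427, 279.582466) px
  c1 = (323.759378, 327.630509) px
  c2 = (349.916663, 173.408127) px
  c3 = (262.251750, 134.529699) px
Planar DLT: solve 8×8 A·h = b for H (H[2,2]=1):
  H  [+389.85287 -82.39648 +292.43997]
  H  [+165.01978 +953.77553 +229.30445]
  H  [-0.43216 +0.20924 +1.00000]
B = K⁻¹H; ‖b₁‖=1.437454, ‖b₂‖=1.437454; λ = 2/(‖b₁‖+‖b₂‖) = 0.695674, sign → tz>0 ⇒ λ=+0.695674
r₁ = λ·B[:,0] = (+0.90804,+0.29168,-0.30064); r₂ = λ·B[:,1] = (-0.25856,+0.95496,+0.14556)
r₃ = r₁×r₂ = (+0.32956,-0.05444,+0.94256); SVD([r₁ r₂ r₃]) → R = UVᵀ:
  R  [+0.90804 -0.25856 +0.32956]
  R  [+0.29168 +0.95496 -0.05444]
  R  [-0.30064 +0.14556 +0.94256]
t = (-0.06735, -0.02683, +0.69567) m
tr R = 2.805566; θ = arccos((tr R − 1)/2) = 0.444600 rad = 25.474°
axis k = ((R−Rᵀ)₃₂, (R−Rᵀ)₁₃, (R−Rᵀ)₂₁) / (2 sinθ) = (+0.232513, +0.732634, +0.639675)
rvec = θ·k = (+0.103375, +0.325729, +0.284400)

rvec=(0.1034, 0.3257, 0.2844) tvec=(-0.0674, -0.0268, 0.6957)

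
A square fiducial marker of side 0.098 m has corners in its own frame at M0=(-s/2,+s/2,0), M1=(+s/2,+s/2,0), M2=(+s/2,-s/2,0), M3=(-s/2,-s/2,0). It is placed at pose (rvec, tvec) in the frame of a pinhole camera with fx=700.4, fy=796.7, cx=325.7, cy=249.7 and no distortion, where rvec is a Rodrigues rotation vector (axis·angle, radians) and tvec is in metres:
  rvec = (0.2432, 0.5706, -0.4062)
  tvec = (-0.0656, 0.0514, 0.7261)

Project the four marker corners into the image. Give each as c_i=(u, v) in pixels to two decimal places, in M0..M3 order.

Intrinsics K: fx=700.4, fy=796.7, cx=325.7, cy=249.7
Marker side s = 0.098 m; corners in marker frame (Z=0):
  M0 = (-0.0490, +0.0490, 0)
  M1 = (+0.0490, +0.0490, 0)
  M2 = (+0.0490, -0.0490, 0)
  M3 = (-0.0490, -0.0490, 0)
rvec = (0.2432, 0.5706, -0.4062), |rvec| = θ = 0.74144 rad = 42.481°
Rodrigues: sinθ=0.67535, 1−cosθ=0.26250; R = I + sinθ·[k]× + (1−cosθ)·[k]×²:
    [+0.76574 +0.43626 +0.47257]
    [-0.30373 +0.89297 -0.33220]
    [-0.56691 +0.11085 +0.81629]
t = (-0.0656, 0.0514, 0.7261) m
M0: Pc = R·M0+t = (-0.08174, +0.11004, +0.75931); u = 700.4·(-0.08174)/0.75931 + 325.7 = 250.2973, v = 796.7·(+0.11004)/0.75931 + 249.7 = 365.1567
M1: Pc = R·M1+t = (-0.00670, +0.08027, +0.70375); u = 700.4·(-0.00670)/0.70375 + 325.7 = 319.0299, v = 796.7·(+0.08027)/0.70375 + 249.7 = 340.5747
M2: Pc = R·M2+t = (-0.04946, -0.00724, +0.69289); u = 700.4·(-0.04946)/0.69289 + 325.7 = 275.7087, v = 796.7·(-0.00724)/0.69289 + 249.7 = 241.3774
M3: Pc = R·M3+t = (-0.12450, +0.02253, +0.74845); u = 700.4·(-0.12450)/0.74845 + 325.7 = 209.1943, v = 796.7·(+0.02253)/0.74845 + 249.7 = 273.6796

c0=(250.30, 365.16) c1=(319.03, 340.57) c2=(275.71, 241.38) c3=(209.19, 273.68)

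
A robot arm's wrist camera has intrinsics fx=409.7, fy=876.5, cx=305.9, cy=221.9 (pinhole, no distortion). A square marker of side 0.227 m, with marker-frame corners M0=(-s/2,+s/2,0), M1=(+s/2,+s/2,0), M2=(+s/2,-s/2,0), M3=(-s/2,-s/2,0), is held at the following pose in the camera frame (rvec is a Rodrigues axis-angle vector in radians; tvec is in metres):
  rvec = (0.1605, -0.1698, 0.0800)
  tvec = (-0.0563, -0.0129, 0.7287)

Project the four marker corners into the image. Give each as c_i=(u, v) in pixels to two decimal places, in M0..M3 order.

Intrinsics K: fx=409.7, fy=876.5, cx=305.9, cy=221.9
Marker side s = 0.227 m; corners in marker frame (Z=0):
  M0 = (-0.1135, +0.1135, 0)
  M1 = (+0.1135, +0.1135, 0)
  M2 = (+0.1135, -0.1135, 0)
  M3 = (-0.1135, -0.1135, 0)
rvec = (0.1605, -0.1698, 0.0800), |rvec| = θ = 0.24697 rad = 14.150°
Rodrigues: sinθ=0.24446, 1−cosθ=0.03034; R = I + sinθ·[k]× + (1−cosθ)·[k]×²:
    [+0.98247 -0.09275 -0.16169]
    [+0.06563 +0.98400 -0.16563]
    [+0.17447 +0.15212 +0.97284]
t = (-0.0563, -0.0129, 0.7287) m
M0: Pc = R·M0+t = (-0.17834, +0.09133, +0.72616); u = 409.7·(-0.17834)/0.72616 + 305.9 = 205.2823, v = 876.5·(+0.09133)/0.72616 + 221.9 = 332.1439
M1: Pc = R·M1+t = (+0.04468, +0.10623, +0.76577); u = 409.7·(+0.04468)/0.76577 + 305.9 = 329.8068, v = 876.5·(+0.10623)/0.76577 + 221.9 = 343.4951
M2: Pc = R·M2+t = (+0.06574, -0.11713, +0.73124); u = 409.7·(+0.06574)/0.73124 + 305.9 = 342.7316, v = 876.5·(-0.11713)/0.73124 + 221.9 = 81.4957
M3: Pc = R·M3+t = (-0.15728, -0.13203, +0.69163); u = 409.7·(-0.15728)/0.69163 + 305.9 = 212.7303, v = 876.5·(-0.13203)/0.69163 + 221.9 = 54.5753

c0=(205.28, 332.14) c1=(329.81, 343.50) c2=(342.73, 81.50) c3=(212.73, 54.58)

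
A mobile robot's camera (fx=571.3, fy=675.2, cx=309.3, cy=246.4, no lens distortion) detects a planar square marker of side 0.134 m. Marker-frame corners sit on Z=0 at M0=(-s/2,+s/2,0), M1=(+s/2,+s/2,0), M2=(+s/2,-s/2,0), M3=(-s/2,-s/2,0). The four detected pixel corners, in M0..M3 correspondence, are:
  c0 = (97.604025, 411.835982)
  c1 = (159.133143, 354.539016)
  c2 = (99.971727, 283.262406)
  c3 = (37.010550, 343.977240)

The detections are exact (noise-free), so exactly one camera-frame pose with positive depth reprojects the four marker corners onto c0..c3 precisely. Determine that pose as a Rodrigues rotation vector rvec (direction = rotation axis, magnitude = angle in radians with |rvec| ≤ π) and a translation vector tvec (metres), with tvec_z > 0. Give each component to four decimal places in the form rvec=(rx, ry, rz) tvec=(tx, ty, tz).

rvec=(0.2952, 0.0177, -0.6734) tvec=(-0.3364, 0.1392, 0.9129)

Intrinsics K: fx=571.3, fy=675.2, cx=309.3, cy=246.4
Marker side s = 0.134 m; corners in marker frame (Z=0):
  M0 = (-0.0670, +0.0670, 0)
  M1 = (+0.0670, +0.0670, 0)
  M2 = (+0.0670, -0.0670, 0)
  M3 = (-0.0670, -0.0670, 0)
Detected image corners:
  c0 = (97.604025, 411.835982) px
  c1 = (159.133143, 354.539016) px
  c2 = (99.971727, 283.262406) px
  c3 = (37.010550, 343.977240) px
Planar DLT: solve 8×8 A·h = b for H (H[2,2]=1):
  H  [+452.43266 +475.31411 +98.75532]
  H  [-482.50030 +619.66748 +349.31724]
  H  [-0.12171 +0.28877 +1.00000]
B = K⁻¹H; ‖b₁‖=1.095370, ‖b₂‖=1.095370; λ = 2/(‖b₁‖+‖b₂‖) = 0.912933, sign → tz>0 ⇒ λ=+0.912933
r₁ = λ·B[:,0] = (+0.78314,-0.61184,-0.11111); r₂ = λ·B[:,1] = (+0.61682,+0.74164,+0.26363)
r₃ = r₁×r₂ = (-0.07889,-0.27500,+0.95820); SVD([r₁ r₂ r₃]) → R = UVᵀ:
  R  [+0.78314 +0.61682 -0.07889]
  R  [-0.61184 +0.74164 -0.27500]
  R  [-0.11111 +0.26363 +0.95820]
t = (-0.33645, +0.13915, +0.91293) m
tr R = 2.482985; θ = arccos((tr R − 1)/2) = 0.735504 rad = 42.141°
axis k = ((R−Rᵀ)₃₂, (R−Rᵀ)₁₃, (R−Rᵀ)₂₁) / (2 sinθ) = (+0.401386, +0.024012, -0.915594)
rvec = θ·k = (+0.295221, +0.017661, -0.673423)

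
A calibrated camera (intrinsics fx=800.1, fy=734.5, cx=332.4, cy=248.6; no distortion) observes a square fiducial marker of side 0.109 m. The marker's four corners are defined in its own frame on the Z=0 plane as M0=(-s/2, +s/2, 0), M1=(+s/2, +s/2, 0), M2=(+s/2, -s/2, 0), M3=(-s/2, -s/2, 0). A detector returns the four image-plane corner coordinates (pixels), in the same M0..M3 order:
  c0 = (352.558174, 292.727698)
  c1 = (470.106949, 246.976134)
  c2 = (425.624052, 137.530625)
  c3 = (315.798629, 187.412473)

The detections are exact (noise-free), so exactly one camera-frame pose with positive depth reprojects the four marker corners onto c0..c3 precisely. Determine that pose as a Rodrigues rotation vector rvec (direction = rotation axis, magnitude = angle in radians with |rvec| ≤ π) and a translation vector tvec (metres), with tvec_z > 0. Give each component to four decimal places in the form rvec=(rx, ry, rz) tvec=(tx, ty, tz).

rvec=(-0.2265, 0.4303, -0.3594) tvec=(0.0474, -0.0301, 0.6712)

Intrinsics K: fx=800.1, fy=734.5, cx=332.4, cy=248.6
Marker side s = 0.109 m; corners in marker frame (Z=0):
  M0 = (-0.0545, +0.0545, 0)
  M1 = (+0.0545, +0.0545, 0)
  M2 = (+0.0545, -0.0545, 0)
  M3 = (-0.0545, -0.0545, 0)
Detected image corners:
  c0 = (352.558174, 292.727698) px
  c1 = (470.106949, 246.976134) px
  c2 = (425.624052, 137.530625) px
  c3 = (315.798629, 187.412473) px
Planar DLT: solve 8×8 A·h = b for H (H[2,2]=1):
  H  [+829.50271 +203.90241 +388.86223]
  H  [-556.69486 +891.86216 +215.61533]
  H  [-0.54388 -0.42893 +1.00000]
B = K⁻¹H; ‖b₁‖=1.489806, ‖b₂‖=1.489806; λ = 2/(‖b₁‖+‖b₂‖) = 0.671228, sign → tz>0 ⇒ λ=+0.671228
r₁ = λ·B[:,0] = (+0.84756,-0.38518,-0.36507); r₂ = λ·B[:,1] = (+0.29067,+0.91248,-0.28791)
r₃ = r₁×r₂ = (+0.44401,+0.13790,+0.88534); SVD([r₁ r₂ r₃]) → R = UVᵀ:
  R  [+0.84756 +0.29067 +0.44401]
  R  [-0.38518 +0.91248 +0.13790]
  R  [-0.36507 -0.28791 +0.88534]
t = (+0.04737, -0.03014, +0.67123) m
tr R = 2.645387; θ = arccos((tr R − 1)/2) = 0.604663 rad = 34.645°
axis k = ((R−Rᵀ)₃₂, (R−Rᵀ)₁₃, (R−Rᵀ)₂₁) / (2 sinθ) = (-0.374514, +0.711613, -0.594429)
rvec = θ·k = (-0.226455, +0.430287, -0.359429)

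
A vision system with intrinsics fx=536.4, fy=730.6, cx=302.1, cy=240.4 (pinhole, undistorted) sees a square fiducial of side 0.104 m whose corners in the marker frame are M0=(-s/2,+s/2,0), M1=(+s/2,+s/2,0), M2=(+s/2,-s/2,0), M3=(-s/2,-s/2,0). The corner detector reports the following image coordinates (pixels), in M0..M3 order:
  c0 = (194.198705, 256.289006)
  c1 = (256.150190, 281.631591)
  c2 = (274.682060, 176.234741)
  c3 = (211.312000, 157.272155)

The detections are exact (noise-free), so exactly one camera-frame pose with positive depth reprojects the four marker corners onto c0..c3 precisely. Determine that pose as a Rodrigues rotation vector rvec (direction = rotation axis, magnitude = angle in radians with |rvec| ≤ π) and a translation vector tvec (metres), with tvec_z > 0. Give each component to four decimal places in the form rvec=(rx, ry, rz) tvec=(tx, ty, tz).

rvec=(-0.0229, 0.4589, 0.2405) tvec=(-0.0931, -0.0226, 0.7237)

Intrinsics K: fx=536.4, fy=730.6, cx=302.1, cy=240.4
Marker side s = 0.104 m; corners in marker frame (Z=0):
  M0 = (-0.0520, +0.0520, 0)
  M1 = (+0.0520, +0.0520, 0)
  M2 = (+0.0520, -0.0520, 0)
  M3 = (-0.0520, -0.0520, 0)
Detected image corners:
  c0 = (194.198705, 256.289006) px
  c1 = (256.150190, 281.631591) px
  c2 = (274.682060, 176.234741) px
  c3 = (211.312000, 157.272155) px
Planar DLT: solve 8×8 A·h = b for H (H[2,2]=1):
  H  [+459.74545 -160.79967 +233.07176]
  H  [+80.22631 +991.42269 +217.62320]
  H  [-0.60980 +0.04424 +1.00000]
B = K⁻¹H; ‖b₁‖=1.381858, ‖b₂‖=1.381858; λ = 2/(‖b₁‖+‖b₂‖) = 0.723663, sign → tz>0 ⇒ λ=+0.723663
r₁ = λ·B[:,0] = (+0.86878,+0.22467,-0.44129); r₂ = λ·B[:,1] = (-0.23497,+0.97148,+0.03201)
r₃ = r₁×r₂ = (+0.43590,+0.07588,+0.89679); SVD([r₁ r₂ r₃]) → R = UVᵀ:
  R  [+0.86878 -0.23497 +0.43590]
  R  [+0.22467 +0.97148 +0.07588]
  R  [-0.44129 +0.03201 +0.89679]
t = (-0.09313, -0.02256, +0.72366) m
tr R = 2.737052; θ = arccos((tr R − 1)/2) = 0.518576 rad = 29.712°
axis k = ((R−Rᵀ)₃₂, (R−Rᵀ)₁₃, (R−Rᵀ)₂₁) / (2 sinθ) = (-0.044251, +0.884900, +0.463675)
rvec = θ·k = (-0.022947, +0.458887, +0.240451)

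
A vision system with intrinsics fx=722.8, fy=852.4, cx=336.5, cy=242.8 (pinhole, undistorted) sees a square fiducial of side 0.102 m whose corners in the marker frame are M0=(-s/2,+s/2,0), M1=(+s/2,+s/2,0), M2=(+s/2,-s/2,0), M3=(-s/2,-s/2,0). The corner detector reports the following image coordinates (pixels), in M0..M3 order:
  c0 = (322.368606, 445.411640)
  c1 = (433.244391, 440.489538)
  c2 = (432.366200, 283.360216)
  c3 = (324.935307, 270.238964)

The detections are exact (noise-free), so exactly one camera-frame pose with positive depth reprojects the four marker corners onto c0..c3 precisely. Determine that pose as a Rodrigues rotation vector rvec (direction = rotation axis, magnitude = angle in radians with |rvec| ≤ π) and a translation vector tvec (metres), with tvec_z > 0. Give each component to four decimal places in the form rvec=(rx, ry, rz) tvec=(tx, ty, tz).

Intrinsics K: fx=722.8, fy=852.4, cx=336.5, cy=242.8
Marker side s = 0.102 m; corners in marker frame (Z=0):
  M0 = (-0.0510, +0.0510, 0)
  M1 = (+0.0510, +0.0510, 0)
  M2 = (+0.0510, -0.0510, 0)
  M3 = (-0.0510, -0.0510, 0)
Detected image corners:
  c0 = (322.368606, 445.411640) px
  c1 = (433.244391, 440.489538) px
  c2 = (432.366200, 283.360216) px
  c3 = (324.935307, 270.238964) px
Planar DLT: solve 8×8 A·h = b for H (H[2,2]=1):
  H  [+1475.36946 -121.24615 +381.21920]
  H  [+427.37145 +1515.72947 +358.71136]
  H  [+1.07210 -0.30112 +1.00000]
B = K⁻¹H; ‖b₁‖=1.888330, ‖b₂‖=1.888330; λ = 2/(‖b₁‖+‖b₂‖) = 0.529569, sign → tz>0 ⇒ λ=+0.529569
r₁ = λ·B[:,0] = (+0.81663,+0.10379,+0.56775); r₂ = λ·B[:,1] = (-0.01459,+0.98710,-0.15946)
r₃ = r₁×r₂ = (-0.57697,+0.12194,+0.80761); SVD([r₁ r₂ r₃]) → R = UVᵀ:
  R  [+0.81663 -0.01459 -0.57697]
  R  [+0.10379 +0.98710 +0.12194]
  R  [+0.56775 -0.15946 +0.80761]
t = (+0.03276, +0.07201, +0.52957) m
tr R = 2.611337; θ = arccos((tr R − 1)/2) = 0.633993 rad = 36.325°
axis k = ((R−Rᵀ)₃₂, (R−Rᵀ)₁₃, (R−Rᵀ)₂₁) / (2 sinθ) = (-0.237523, -0.966228, +0.099927)
rvec = θ·k = (-0.150588, -0.612582, +0.063353)

rvec=(-0.1506, -0.6126, 0.0634) tvec=(0.0328, 0.0720, 0.5296)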